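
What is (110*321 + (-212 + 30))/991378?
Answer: 17564/495689 ≈ 0.035434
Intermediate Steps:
(110*321 + (-212 + 30))/991378 = (35310 - 182)*(1/991378) = 35128*(1/991378) = 17564/495689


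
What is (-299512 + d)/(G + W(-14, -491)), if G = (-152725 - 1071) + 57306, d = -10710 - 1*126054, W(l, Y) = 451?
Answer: 436276/96039 ≈ 4.5427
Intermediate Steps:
d = -136764 (d = -10710 - 126054 = -136764)
G = -96490 (G = -153796 + 57306 = -96490)
(-299512 + d)/(G + W(-14, -491)) = (-299512 - 136764)/(-96490 + 451) = -436276/(-96039) = -436276*(-1/96039) = 436276/96039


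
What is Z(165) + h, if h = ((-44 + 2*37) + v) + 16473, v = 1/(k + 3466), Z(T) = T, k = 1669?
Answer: 85590181/5135 ≈ 16668.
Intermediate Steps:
v = 1/5135 (v = 1/(1669 + 3466) = 1/5135 ≈ 0.00019474)
h = 84742906/5135 (h = ((-44 + 2*37) + 1/5135) + 16473 = ((-44 + 74) + 1/5135) + 16473 = (30 + 1/5135) + 16473 = 154051/5135 + 16473 = 84742906/5135 ≈ 16503.)
Z(165) + h = 165 + 84742906/5135 = 85590181/5135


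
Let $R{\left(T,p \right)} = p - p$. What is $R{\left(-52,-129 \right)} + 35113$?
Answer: $35113$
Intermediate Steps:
$R{\left(T,p \right)} = 0$
$R{\left(-52,-129 \right)} + 35113 = 0 + 35113 = 35113$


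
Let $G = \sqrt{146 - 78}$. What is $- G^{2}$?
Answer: $-68$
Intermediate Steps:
$G = 2 \sqrt{17}$ ($G = \sqrt{68} = 2 \sqrt{17} \approx 8.2462$)
$- G^{2} = - \left(2 \sqrt{17}\right)^{2} = \left(-1\right) 68 = -68$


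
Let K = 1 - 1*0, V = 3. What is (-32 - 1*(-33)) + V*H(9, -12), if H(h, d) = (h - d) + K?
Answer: 67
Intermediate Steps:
K = 1 (K = 1 + 0 = 1)
H(h, d) = 1 + h - d (H(h, d) = (h - d) + 1 = 1 + h - d)
(-32 - 1*(-33)) + V*H(9, -12) = (-32 - 1*(-33)) + 3*(1 + 9 - 1*(-12)) = (-32 + 33) + 3*(1 + 9 + 12) = 1 + 3*22 = 1 + 66 = 67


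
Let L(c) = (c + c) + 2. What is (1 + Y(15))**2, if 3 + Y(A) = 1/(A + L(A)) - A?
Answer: 636804/2209 ≈ 288.28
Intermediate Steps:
L(c) = 2 + 2*c (L(c) = 2*c + 2 = 2 + 2*c)
Y(A) = -3 + 1/(2 + 3*A) - A (Y(A) = -3 + (1/(A + (2 + 2*A)) - A) = -3 + (1/(2 + 3*A) - A) = -3 + 1/(2 + 3*A) - A)
(1 + Y(15))**2 = (1 + (-5 - 11*15 - 3*15**2)/(2 + 3*15))**2 = (1 + (-5 - 165 - 3*225)/(2 + 45))**2 = (1 + (-5 - 165 - 675)/47)**2 = (1 + (1/47)*(-845))**2 = (1 - 845/47)**2 = (-798/47)**2 = 636804/2209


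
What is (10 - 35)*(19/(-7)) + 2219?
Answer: 16008/7 ≈ 2286.9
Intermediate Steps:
(10 - 35)*(19/(-7)) + 2219 = -475*(-1)/7 + 2219 = -25*(-19/7) + 2219 = 475/7 + 2219 = 16008/7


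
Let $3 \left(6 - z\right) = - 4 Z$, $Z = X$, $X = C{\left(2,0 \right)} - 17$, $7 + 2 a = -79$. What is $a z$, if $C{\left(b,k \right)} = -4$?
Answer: $946$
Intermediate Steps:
$a = -43$ ($a = - \frac{7}{2} + \frac{1}{2} \left(-79\right) = - \frac{7}{2} - \frac{79}{2} = -43$)
$X = -21$ ($X = -4 - 17 = -21$)
$Z = -21$
$z = -22$ ($z = 6 - \frac{\left(-4\right) \left(-21\right)}{3} = 6 - 28 = -22$)
$a z = \left(-43\right) \left(-22\right) = 946$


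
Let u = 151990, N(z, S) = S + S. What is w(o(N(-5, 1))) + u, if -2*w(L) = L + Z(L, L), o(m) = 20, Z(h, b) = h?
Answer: 151970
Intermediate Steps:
N(z, S) = 2*S
w(L) = -L (w(L) = -(L + L)/2 = -L)
w(o(N(-5, 1))) + u = -1*20 + 151990 = -20 + 151990 = 151970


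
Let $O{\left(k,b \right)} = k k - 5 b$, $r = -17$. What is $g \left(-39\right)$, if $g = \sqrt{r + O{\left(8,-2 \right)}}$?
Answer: $- 39 \sqrt{57} \approx -294.44$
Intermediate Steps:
$O{\left(k,b \right)} = k^{2} - 5 b$
$g = \sqrt{57}$ ($g = \sqrt{-17 - \left(-10 - 8^{2}\right)} = \sqrt{-17 + \left(64 + 10\right)} = \sqrt{-17 + 74} = \sqrt{57} \approx 7.5498$)
$g \left(-39\right) = \sqrt{57} \left(-39\right) = - 39 \sqrt{57}$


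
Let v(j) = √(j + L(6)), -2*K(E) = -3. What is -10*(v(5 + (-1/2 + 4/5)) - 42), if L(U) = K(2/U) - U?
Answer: 420 - 4*√5 ≈ 411.06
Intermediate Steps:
K(E) = 3/2 (K(E) = -½*(-3) = 3/2)
L(U) = 3/2 - U
v(j) = √(-9/2 + j) (v(j) = √(j + (3/2 - 1*6)) = √(j + (3/2 - 6)) = √(j - 9/2) = √(-9/2 + j))
-10*(v(5 + (-1/2 + 4/5)) - 42) = -10*(√(-18 + 4*(5 + (-1/2 + 4/5)))/2 - 42) = -10*(√(-18 + 4*(5 + (-1*½ + 4*(⅕))))/2 - 42) = -10*(√(-18 + 4*(5 + (-½ + ⅘)))/2 - 42) = -10*(√(-18 + 4*(5 + 3/10))/2 - 42) = -10*(√(-18 + 4*(53/10))/2 - 42) = -10*(√(-18 + 106/5)/2 - 42) = -10*(√(16/5)/2 - 42) = -10*((4*√5/5)/2 - 42) = -10*(2*√5/5 - 42) = -10*(-42 + 2*√5/5) = 420 - 4*√5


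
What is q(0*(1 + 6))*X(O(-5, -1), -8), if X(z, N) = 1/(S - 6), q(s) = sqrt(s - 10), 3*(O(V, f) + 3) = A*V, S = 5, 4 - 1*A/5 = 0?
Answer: -I*sqrt(10) ≈ -3.1623*I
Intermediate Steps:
A = 20 (A = 20 - 5*0 = 20 + 0 = 20)
O(V, f) = -3 + 20*V/3 (O(V, f) = -3 + (20*V)/3 = -3 + 20*V/3)
q(s) = sqrt(-10 + s)
X(z, N) = -1 (X(z, N) = 1/(5 - 6) = 1/(-1) = -1)
q(0*(1 + 6))*X(O(-5, -1), -8) = sqrt(-10 + 0*(1 + 6))*(-1) = sqrt(-10 + 0*7)*(-1) = sqrt(-10 + 0)*(-1) = sqrt(-10)*(-1) = (I*sqrt(10))*(-1) = -I*sqrt(10)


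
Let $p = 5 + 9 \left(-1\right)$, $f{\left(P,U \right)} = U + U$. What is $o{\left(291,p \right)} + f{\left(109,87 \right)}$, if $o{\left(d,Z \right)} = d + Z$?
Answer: $461$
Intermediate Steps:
$f{\left(P,U \right)} = 2 U$
$p = -4$ ($p = 5 - 9 = -4$)
$o{\left(d,Z \right)} = Z + d$
$o{\left(291,p \right)} + f{\left(109,87 \right)} = \left(-4 + 291\right) + 2 \cdot 87 = 287 + 174 = 461$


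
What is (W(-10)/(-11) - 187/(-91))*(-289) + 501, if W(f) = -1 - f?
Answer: 143719/1001 ≈ 143.58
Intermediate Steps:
(W(-10)/(-11) - 187/(-91))*(-289) + 501 = ((-1 - 1*(-10))/(-11) - 187/(-91))*(-289) + 501 = ((-1 + 10)*(-1/11) - 187*(-1/91))*(-289) + 501 = (9*(-1/11) + 187/91)*(-289) + 501 = (-9/11 + 187/91)*(-289) + 501 = (1238/1001)*(-289) + 501 = -357782/1001 + 501 = 143719/1001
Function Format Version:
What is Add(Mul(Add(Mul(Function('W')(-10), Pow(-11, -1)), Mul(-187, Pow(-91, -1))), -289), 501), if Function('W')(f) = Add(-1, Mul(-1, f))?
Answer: Rational(143719, 1001) ≈ 143.58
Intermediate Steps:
Add(Mul(Add(Mul(Function('W')(-10), Pow(-11, -1)), Mul(-187, Pow(-91, -1))), -289), 501) = Add(Mul(Add(Mul(Add(-1, Mul(-1, -10)), Pow(-11, -1)), Mul(-187, Pow(-91, -1))), -289), 501) = Add(Mul(Add(Mul(Add(-1, 10), Rational(-1, 11)), Mul(-187, Rational(-1, 91))), -289), 501) = Add(Mul(Add(Mul(9, Rational(-1, 11)), Rational(187, 91)), -289), 501) = Add(Mul(Add(Rational(-9, 11), Rational(187, 91)), -289), 501) = Add(Mul(Rational(1238, 1001), -289), 501) = Add(Rational(-357782, 1001), 501) = Rational(143719, 1001)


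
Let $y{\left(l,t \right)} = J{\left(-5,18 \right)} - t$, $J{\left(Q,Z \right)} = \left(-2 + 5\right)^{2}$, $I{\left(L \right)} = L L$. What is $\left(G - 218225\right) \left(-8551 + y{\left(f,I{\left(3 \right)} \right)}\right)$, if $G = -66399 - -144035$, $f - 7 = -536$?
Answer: $1202176539$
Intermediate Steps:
$f = -529$ ($f = 7 - 536 = -529$)
$I{\left(L \right)} = L^{2}$
$J{\left(Q,Z \right)} = 9$ ($J{\left(Q,Z \right)} = 3^{2} = 9$)
$G = 77636$ ($G = -66399 + 144035 = 77636$)
$y{\left(l,t \right)} = 9 - t$
$\left(G - 218225\right) \left(-8551 + y{\left(f,I{\left(3 \right)} \right)}\right) = \left(77636 - 218225\right) \left(-8551 + \left(9 - 3^{2}\right)\right) = - 140589 \left(-8551 + \left(9 - 9\right)\right) = - 140589 \left(-8551 + 0\right) = \left(-140589\right) \left(-8551\right) = 1202176539$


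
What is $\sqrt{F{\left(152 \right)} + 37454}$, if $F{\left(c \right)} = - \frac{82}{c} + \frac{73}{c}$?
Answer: $\frac{\sqrt{216333962}}{76} \approx 193.53$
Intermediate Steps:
$F{\left(c \right)} = - \frac{9}{c}$
$\sqrt{F{\left(152 \right)} + 37454} = \sqrt{- \frac{9}{152} + 37454} = \sqrt{\frac{5692999}{152}} = \frac{\sqrt{216333962}}{76}$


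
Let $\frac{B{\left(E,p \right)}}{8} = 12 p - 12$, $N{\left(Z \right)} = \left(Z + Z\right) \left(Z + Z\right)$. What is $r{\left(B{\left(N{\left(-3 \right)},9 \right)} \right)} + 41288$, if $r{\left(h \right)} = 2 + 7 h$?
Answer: $46666$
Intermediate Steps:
$N{\left(Z \right)} = 4 Z^{2}$ ($N{\left(Z \right)} = 2 Z 2 Z = 4 Z^{2}$)
$B{\left(E,p \right)} = -96 + 96 p$ ($B{\left(E,p \right)} = 8 \left(12 p - 12\right) = 8 \left(-12 + 12 p\right) = -96 + 96 p$)
$r{\left(B{\left(N{\left(-3 \right)},9 \right)} \right)} + 41288 = \left(2 + 7 \left(-96 + 96 \cdot 9\right)\right) + 41288 = \left(2 + 7 \left(-96 + 864\right)\right) + 41288 = \left(2 + 7 \cdot 768\right) + 41288 = \left(2 + 5376\right) + 41288 = 5378 + 41288 = 46666$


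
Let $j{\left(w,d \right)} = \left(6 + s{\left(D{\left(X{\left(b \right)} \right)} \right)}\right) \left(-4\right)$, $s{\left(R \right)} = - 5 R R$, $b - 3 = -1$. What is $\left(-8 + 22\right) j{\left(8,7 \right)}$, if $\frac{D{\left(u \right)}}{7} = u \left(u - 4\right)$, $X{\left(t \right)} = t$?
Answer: $219184$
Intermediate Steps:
$b = 2$ ($b = 3 - 1 = 2$)
$D{\left(u \right)} = 7 u \left(-4 + u\right)$ ($D{\left(u \right)} = 7 u \left(u - 4\right) = 7 u \left(-4 + u\right)$)
$s{\left(R \right)} = - 5 R^{2}$
$j{\left(w,d \right)} = 15656$ ($j{\left(w,d \right)} = \left(6 - 5 \left(7 \cdot 2 \left(-4 + 2\right)\right)^{2}\right) \left(-4\right) = \left(6 - 5 \left(7 \cdot 2 \left(-2\right)\right)^{2}\right) \left(-4\right) = \left(6 - 5 \left(-28\right)^{2}\right) \left(-4\right) = \left(6 - 3920\right) \left(-4\right) = \left(-3914\right) \left(-4\right) = 15656$)
$\left(-8 + 22\right) j{\left(8,7 \right)} = \left(-8 + 22\right) 15656 = 14 \cdot 15656 = 219184$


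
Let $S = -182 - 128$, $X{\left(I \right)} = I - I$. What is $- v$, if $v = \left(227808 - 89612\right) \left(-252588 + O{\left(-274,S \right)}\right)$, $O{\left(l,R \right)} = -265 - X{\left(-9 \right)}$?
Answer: $34943273188$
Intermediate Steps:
$X{\left(I \right)} = 0$
$S = -310$
$O{\left(l,R \right)} = -265$ ($O{\left(l,R \right)} = -265 - 0 = -265 + 0 = -265$)
$v = -34943273188$ ($v = \left(227808 - 89612\right) \left(-252588 - 265\right) = 138196 \left(-252853\right) = -34943273188$)
$- v = \left(-1\right) \left(-34943273188\right) = 34943273188$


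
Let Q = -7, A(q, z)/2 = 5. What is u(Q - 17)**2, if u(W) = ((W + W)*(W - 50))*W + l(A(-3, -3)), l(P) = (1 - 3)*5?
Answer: 7268926564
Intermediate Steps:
A(q, z) = 10 (A(q, z) = 2*5 = 10)
l(P) = -10 (l(P) = -2*5 = -10)
u(W) = -10 + 2*W**2*(-50 + W) (u(W) = ((W + W)*(W - 50))*W - 10 = ((2*W)*(-50 + W))*W - 10 = (2*W*(-50 + W))*W - 10 = 2*W**2*(-50 + W) - 10 = -10 + 2*W**2*(-50 + W))
u(Q - 17)**2 = (-10 - 100*(-7 - 17)**2 + 2*(-7 - 17)**3)**2 = (-10 - 100*(-24)**2 + 2*(-24)**3)**2 = (-10 - 100*576 + 2*(-13824))**2 = (-10 - 57600 - 27648)**2 = (-85258)**2 = 7268926564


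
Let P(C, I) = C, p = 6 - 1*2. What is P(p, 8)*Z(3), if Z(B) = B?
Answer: 12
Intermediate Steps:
p = 4 (p = 6 - 2 = 4)
P(p, 8)*Z(3) = 4*3 = 12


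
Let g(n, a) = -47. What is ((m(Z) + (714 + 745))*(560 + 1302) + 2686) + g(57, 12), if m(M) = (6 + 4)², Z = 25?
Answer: 2905497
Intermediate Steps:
m(M) = 100 (m(M) = 10² = 100)
((m(Z) + (714 + 745))*(560 + 1302) + 2686) + g(57, 12) = ((100 + (714 + 745))*(560 + 1302) + 2686) - 47 = ((100 + 1459)*1862 + 2686) - 47 = (1559*1862 + 2686) - 47 = (2902858 + 2686) - 47 = 2905544 - 47 = 2905497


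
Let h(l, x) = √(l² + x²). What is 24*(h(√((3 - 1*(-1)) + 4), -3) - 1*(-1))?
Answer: 24 + 24*√17 ≈ 122.95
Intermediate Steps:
24*(h(√((3 - 1*(-1)) + 4), -3) - 1*(-1)) = 24*(√((√((3 - 1*(-1)) + 4))² + (-3)²) - 1*(-1)) = 24*(√((√((3 + 1) + 4))² + 9) + 1) = 24*(√((√(4 + 4))² + 9) + 1) = 24*(√((√8)² + 9) + 1) = 24*(√((2*√2)² + 9) + 1) = 24*(√(8 + 9) + 1) = 24*(√17 + 1) = 24*(1 + √17) = 24 + 24*√17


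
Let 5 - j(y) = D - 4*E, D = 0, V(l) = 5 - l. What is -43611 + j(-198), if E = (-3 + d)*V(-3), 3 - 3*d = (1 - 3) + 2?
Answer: -43670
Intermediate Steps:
d = 1 (d = 1 - ((1 - 3) + 2)/3 = 1 - (-2 + 2)/3 = 1 - 1/3*0 = 1 + 0 = 1)
E = -16 (E = (-3 + 1)*(5 - 1*(-3)) = -2*(5 + 3) = -2*8 = -16)
j(y) = -59 (j(y) = 5 - (0 - 4*(-16)) = 5 - (0 + 64) = 5 - 1*64 = 5 - 64 = -59)
-43611 + j(-198) = -43611 - 59 = -43670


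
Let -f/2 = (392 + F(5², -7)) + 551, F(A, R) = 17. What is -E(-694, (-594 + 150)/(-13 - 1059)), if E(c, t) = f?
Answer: 1920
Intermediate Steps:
f = -1920 (f = -2*((392 + 17) + 551) = -2*(409 + 551) = -2*960 = -1920)
E(c, t) = -1920
-E(-694, (-594 + 150)/(-13 - 1059)) = -1*(-1920) = 1920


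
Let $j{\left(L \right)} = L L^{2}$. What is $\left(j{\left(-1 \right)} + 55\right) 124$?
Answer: $6696$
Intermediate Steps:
$j{\left(L \right)} = L^{3}$
$\left(j{\left(-1 \right)} + 55\right) 124 = \left(\left(-1\right)^{3} + 55\right) 124 = \left(-1 + 55\right) 124 = 54 \cdot 124 = 6696$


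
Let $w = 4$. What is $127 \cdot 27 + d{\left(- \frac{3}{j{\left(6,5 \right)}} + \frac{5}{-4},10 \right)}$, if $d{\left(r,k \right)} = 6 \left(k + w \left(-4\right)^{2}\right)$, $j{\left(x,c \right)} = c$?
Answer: $3873$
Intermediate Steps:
$d{\left(r,k \right)} = 384 + 6 k$ ($d{\left(r,k \right)} = 6 \left(k + 4 \left(-4\right)^{2}\right) = 6 \left(k + 4 \cdot 16\right) = 6 \left(k + 64\right) = 6 \left(64 + k\right) = 384 + 6 k$)
$127 \cdot 27 + d{\left(- \frac{3}{j{\left(6,5 \right)}} + \frac{5}{-4},10 \right)} = 127 \cdot 27 + \left(384 + 6 \cdot 10\right) = 3429 + \left(384 + 60\right) = 3429 + 444 = 3873$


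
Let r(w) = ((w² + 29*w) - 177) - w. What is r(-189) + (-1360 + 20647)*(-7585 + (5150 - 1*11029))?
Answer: -259649916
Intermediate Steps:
r(w) = -177 + w² + 28*w (r(w) = (-177 + w² + 29*w) - w = -177 + w² + 28*w)
r(-189) + (-1360 + 20647)*(-7585 + (5150 - 1*11029)) = (-177 + (-189)² + 28*(-189)) + (-1360 + 20647)*(-7585 + (5150 - 1*11029)) = (-177 + 35721 - 5292) + 19287*(-7585 + (5150 - 11029)) = 30252 + 19287*(-7585 - 5879) = 30252 + 19287*(-13464) = 30252 - 259680168 = -259649916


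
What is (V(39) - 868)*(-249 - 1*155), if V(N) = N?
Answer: 334916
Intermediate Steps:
(V(39) - 868)*(-249 - 1*155) = (39 - 868)*(-249 - 1*155) = -829*(-249 - 155) = -829*(-404) = 334916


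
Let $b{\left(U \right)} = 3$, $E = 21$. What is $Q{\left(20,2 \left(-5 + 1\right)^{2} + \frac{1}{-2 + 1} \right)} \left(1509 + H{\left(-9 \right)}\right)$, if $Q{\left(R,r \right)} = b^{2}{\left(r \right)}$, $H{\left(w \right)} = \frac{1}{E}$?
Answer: $\frac{95070}{7} \approx 13581.0$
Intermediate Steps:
$H{\left(w \right)} = \frac{1}{21}$
$Q{\left(R,r \right)} = 9$ ($Q{\left(R,r \right)} = 3^{2} = 9$)
$Q{\left(20,2 \left(-5 + 1\right)^{2} + \frac{1}{-2 + 1} \right)} \left(1509 + H{\left(-9 \right)}\right) = 9 \left(1509 + \frac{1}{21}\right) = 9 \cdot \frac{31690}{21} = \frac{95070}{7}$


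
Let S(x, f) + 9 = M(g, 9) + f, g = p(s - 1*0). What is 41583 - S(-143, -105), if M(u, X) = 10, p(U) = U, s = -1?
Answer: 41687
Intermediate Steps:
g = -1 (g = -1 - 1*0 = -1 + 0 = -1)
S(x, f) = 1 + f (S(x, f) = -9 + (10 + f) = 1 + f)
41583 - S(-143, -105) = 41583 - (1 - 105) = 41583 - 1*(-104) = 41583 + 104 = 41687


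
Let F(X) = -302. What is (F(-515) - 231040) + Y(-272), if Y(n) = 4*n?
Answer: -232430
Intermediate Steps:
(F(-515) - 231040) + Y(-272) = (-302 - 231040) + 4*(-272) = -231342 - 1088 = -232430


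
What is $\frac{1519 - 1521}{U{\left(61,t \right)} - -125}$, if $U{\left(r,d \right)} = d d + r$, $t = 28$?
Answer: $- \frac{1}{485} \approx -0.0020619$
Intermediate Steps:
$U{\left(r,d \right)} = r + d^{2}$ ($U{\left(r,d \right)} = d^{2} + r = r + d^{2}$)
$\frac{1519 - 1521}{U{\left(61,t \right)} - -125} = \frac{1519 - 1521}{\left(61 + 28^{2}\right) - -125} = - \frac{2}{\left(61 + 784\right) + \left(-15 + 140\right)} = - \frac{2}{845 + 125} = - \frac{2}{970} = \left(-2\right) \frac{1}{970} = - \frac{1}{485}$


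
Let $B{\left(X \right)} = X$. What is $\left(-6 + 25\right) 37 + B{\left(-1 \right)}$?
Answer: $702$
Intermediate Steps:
$\left(-6 + 25\right) 37 + B{\left(-1 \right)} = \left(-6 + 25\right) 37 - 1 = 19 \cdot 37 - 1 = 703 - 1 = 702$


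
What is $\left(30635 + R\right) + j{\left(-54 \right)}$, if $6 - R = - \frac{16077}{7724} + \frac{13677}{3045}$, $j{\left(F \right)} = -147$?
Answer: $\frac{239049795279}{7839860} \approx 30492.0$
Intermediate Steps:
$R = \frac{28143599}{7839860}$ ($R = 6 - \left(- \frac{16077}{7724} + \frac{13677}{3045}\right) = 6 - \left(\left(-16077\right) \frac{1}{7724} + 13677 \cdot \frac{1}{3045}\right) = 6 - \left(- \frac{16077}{7724} + \frac{4559}{1015}\right) = 6 - \frac{18895561}{7839860} = \frac{28143599}{7839860} \approx 3.5898$)
$\left(30635 + R\right) + j{\left(-54 \right)} = \left(30635 + \frac{28143599}{7839860}\right) - 147 = \frac{240202254699}{7839860} - 147 = \frac{239049795279}{7839860}$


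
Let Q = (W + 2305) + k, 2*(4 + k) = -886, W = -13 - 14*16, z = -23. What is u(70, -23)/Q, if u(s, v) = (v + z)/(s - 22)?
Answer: -23/38904 ≈ -0.00059120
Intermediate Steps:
u(s, v) = (-23 + v)/(-22 + s) (u(s, v) = (v - 23)/(s - 22) = (-23 + v)/(-22 + s))
W = -237 (W = -13 - 224 = -237)
k = -447 (k = -4 + (½)*(-886) = -4 - 443 = -447)
Q = 1621 (Q = (-237 + 2305) - 447 = 2068 - 447 = 1621)
u(70, -23)/Q = ((-23 - 23)/(-22 + 70))/1621 = (-46/48)*(1/1621) = ((1/48)*(-46))*(1/1621) = -23/24*1/1621 = -23/38904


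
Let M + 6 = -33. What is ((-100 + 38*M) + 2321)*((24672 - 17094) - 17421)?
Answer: -7273977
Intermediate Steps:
M = -39 (M = -6 - 33 = -39)
((-100 + 38*M) + 2321)*((24672 - 17094) - 17421) = ((-100 + 38*(-39)) + 2321)*((24672 - 17094) - 17421) = ((-100 - 1482) + 2321)*(7578 - 17421) = (-1582 + 2321)*(-9843) = 739*(-9843) = -7273977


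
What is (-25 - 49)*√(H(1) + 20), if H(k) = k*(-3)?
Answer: -74*√17 ≈ -305.11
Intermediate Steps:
H(k) = -3*k
(-25 - 49)*√(H(1) + 20) = (-25 - 49)*√(-3*1 + 20) = -74*√(-3 + 20) = -74*√17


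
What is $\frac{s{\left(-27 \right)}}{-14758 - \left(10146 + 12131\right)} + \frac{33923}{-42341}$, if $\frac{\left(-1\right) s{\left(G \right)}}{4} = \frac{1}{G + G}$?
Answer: $- \frac{33921218917}{42338671245} \approx -0.80119$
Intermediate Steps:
$s{\left(G \right)} = - \frac{2}{G}$ ($s{\left(G \right)} = - \frac{4}{G + G} = - \frac{4}{2 G} = - 4 \frac{1}{2 G} = - \frac{2}{G}$)
$\frac{s{\left(-27 \right)}}{-14758 - \left(10146 + 12131\right)} + \frac{33923}{-42341} = \frac{\left(-2\right) \frac{1}{-27}}{-14758 - \left(10146 + 12131\right)} + \frac{33923}{-42341} = \frac{\left(-2\right) \left(- \frac{1}{27}\right)}{-14758 - 22277} + 33923 \left(- \frac{1}{42341}\right) = \frac{2}{27 \left(-14758 - 22277\right)} - \frac{33923}{42341} = \frac{2}{27 \left(-37035\right)} - \frac{33923}{42341} = \frac{2}{27} \left(- \frac{1}{37035}\right) - \frac{33923}{42341} = - \frac{2}{999945} - \frac{33923}{42341} = - \frac{33921218917}{42338671245}$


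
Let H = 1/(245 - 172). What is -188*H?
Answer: -188/73 ≈ -2.5753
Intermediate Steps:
H = 1/73 ≈ 0.013699
-188*H = -188*1/73 = -188/73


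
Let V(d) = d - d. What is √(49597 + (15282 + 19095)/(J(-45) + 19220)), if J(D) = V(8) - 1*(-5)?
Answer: √733269723838/3845 ≈ 222.71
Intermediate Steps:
V(d) = 0
J(D) = 5 (J(D) = 0 - 1*(-5) = 0 + 5 = 5)
√(49597 + (15282 + 19095)/(J(-45) + 19220)) = √(49597 + (15282 + 19095)/(5 + 19220)) = √(49597 + 34377/19225) = √(953536702/19225) = √733269723838/3845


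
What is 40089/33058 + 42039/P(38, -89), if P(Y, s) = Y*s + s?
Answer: -416858781/38248106 ≈ -10.899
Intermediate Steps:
P(Y, s) = s + Y*s
40089/33058 + 42039/P(38, -89) = 40089/33058 + 42039/((-89*(1 + 38))) = 40089*(1/33058) + 42039/((-89*39)) = 40089/33058 + 42039/(-3471) = 40089/33058 + 42039*(-1/3471) = 40089/33058 - 14013/1157 = -416858781/38248106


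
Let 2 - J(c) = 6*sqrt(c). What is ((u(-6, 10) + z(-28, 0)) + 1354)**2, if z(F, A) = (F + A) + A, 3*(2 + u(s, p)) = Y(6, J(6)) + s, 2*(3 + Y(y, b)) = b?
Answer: 15713350/9 - 7928*sqrt(6)/3 ≈ 1.7395e+6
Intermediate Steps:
J(c) = 2 - 6*sqrt(c)
Y(y, b) = -3 + b/2
u(s, p) = -8/3 - sqrt(6) + s/3 (u(s, p) = -2 + ((-3 + (2 - 6*sqrt(6))/2) + s)/3 = -2 + ((-3 + (1 - 3*sqrt(6))) + s)/3 = -2 + ((-2 - 3*sqrt(6)) + s)/3 = -2 + (-2 + s - 3*sqrt(6))/3 = -2 + (-2/3 - sqrt(6) + s/3) = -8/3 - sqrt(6) + s/3)
z(F, A) = F + 2*A (z(F, A) = (A + F) + A = F + 2*A)
((u(-6, 10) + z(-28, 0)) + 1354)**2 = (((-8/3 - sqrt(6) + (1/3)*(-6)) + (-28 + 2*0)) + 1354)**2 = (((-8/3 - sqrt(6) - 2) + (-28 + 0)) + 1354)**2 = (((-14/3 - sqrt(6)) - 28) + 1354)**2 = ((-98/3 - sqrt(6)) + 1354)**2 = (3964/3 - sqrt(6))**2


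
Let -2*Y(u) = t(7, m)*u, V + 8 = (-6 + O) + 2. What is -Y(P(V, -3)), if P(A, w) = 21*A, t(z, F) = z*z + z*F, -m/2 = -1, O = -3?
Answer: -19845/2 ≈ -9922.5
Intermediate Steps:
m = 2 (m = -2*(-1) = 2)
V = -15 (V = -8 + ((-6 - 3) + 2) = -8 + (-9 + 2) = -8 - 7 = -15)
t(z, F) = z**2 + F*z
Y(u) = -63*u/2 (Y(u) = -7*(2 + 7)*u/2 = -7*9*u/2 = -63*u/2)
-Y(P(V, -3)) = -(-63)*21*(-15)/2 = -(-63)*(-315)/2 = -1*19845/2 = -19845/2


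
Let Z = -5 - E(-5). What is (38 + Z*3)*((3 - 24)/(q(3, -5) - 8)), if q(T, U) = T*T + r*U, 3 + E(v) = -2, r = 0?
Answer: -798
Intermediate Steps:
E(v) = -5 (E(v) = -3 - 2 = -5)
Z = 0 (Z = -5 - 1*(-5) = -5 + 5 = 0)
q(T, U) = T² (q(T, U) = T*T + 0*U = T² + 0 = T²)
(38 + Z*3)*((3 - 24)/(q(3, -5) - 8)) = (38 + 0*3)*((3 - 24)/(3² - 8)) = (38 + 0)*(-21/(9 - 8)) = 38*(-21/1) = 38*(-21*1) = 38*(-21) = -798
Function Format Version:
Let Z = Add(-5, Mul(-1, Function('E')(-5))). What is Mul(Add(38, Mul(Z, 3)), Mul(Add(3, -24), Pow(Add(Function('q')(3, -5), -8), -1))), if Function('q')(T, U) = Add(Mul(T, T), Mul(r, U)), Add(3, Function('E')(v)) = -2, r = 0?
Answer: -798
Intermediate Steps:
Function('E')(v) = -5 (Function('E')(v) = Add(-3, -2) = -5)
Z = 0 (Z = Add(-5, Mul(-1, -5)) = Add(-5, 5) = 0)
Function('q')(T, U) = Pow(T, 2) (Function('q')(T, U) = Add(Mul(T, T), Mul(0, U)) = Add(Pow(T, 2), 0) = Pow(T, 2))
Mul(Add(38, Mul(Z, 3)), Mul(Add(3, -24), Pow(Add(Function('q')(3, -5), -8), -1))) = Mul(Add(38, Mul(0, 3)), Mul(Add(3, -24), Pow(Add(Pow(3, 2), -8), -1))) = Mul(Add(38, 0), Mul(-21, Pow(Add(9, -8), -1))) = Mul(38, Mul(-21, Pow(1, -1))) = Mul(38, Mul(-21, 1)) = Mul(38, -21) = -798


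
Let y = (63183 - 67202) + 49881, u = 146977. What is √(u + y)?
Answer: √192839 ≈ 439.13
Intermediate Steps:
y = 45862 (y = -4019 + 49881 = 45862)
√(u + y) = √(146977 + 45862) = √192839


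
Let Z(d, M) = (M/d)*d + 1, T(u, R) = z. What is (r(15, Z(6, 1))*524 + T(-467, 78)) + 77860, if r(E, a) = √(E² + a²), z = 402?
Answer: 78262 + 524*√229 ≈ 86192.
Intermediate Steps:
T(u, R) = 402
Z(d, M) = 1 + M (Z(d, M) = M + 1 = 1 + M)
(r(15, Z(6, 1))*524 + T(-467, 78)) + 77860 = (√(15² + (1 + 1)²)*524 + 402) + 77860 = (√(225 + 2²)*524 + 402) + 77860 = (√(225 + 4)*524 + 402) + 77860 = (√229*524 + 402) + 77860 = (524*√229 + 402) + 77860 = (402 + 524*√229) + 77860 = 78262 + 524*√229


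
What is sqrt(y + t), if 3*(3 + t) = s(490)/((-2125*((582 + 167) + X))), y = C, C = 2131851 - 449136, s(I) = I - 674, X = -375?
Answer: 2*sqrt(82747625527545)/14025 ≈ 1297.2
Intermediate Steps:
s(I) = -674 + I
C = 1682715
y = 1682715
t = -3576283/1192125 (t = -3 + ((-674 + 490)/((-2125*((582 + 167) - 375))))/3 = -3 + (-184*(-1/(2125*(749 - 375))))/3 = -3 + (-184/((-2125*374)))/3 = -3 + (-184/(-794750))/3 = -3 + (-184*(-1/794750))/3 = -3 + (1/3)*(92/397375) = -3 + 92/1192125 = -3576283/1192125 ≈ -2.9999)
sqrt(y + t) = sqrt(1682715 - 3576283/1192125) = sqrt(2006003043092/1192125) = 2*sqrt(82747625527545)/14025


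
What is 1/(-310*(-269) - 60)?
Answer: 1/83330 ≈ 1.2000e-5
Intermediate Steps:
1/(-310*(-269) - 60) = 1/(83390 - 60) = 1/83330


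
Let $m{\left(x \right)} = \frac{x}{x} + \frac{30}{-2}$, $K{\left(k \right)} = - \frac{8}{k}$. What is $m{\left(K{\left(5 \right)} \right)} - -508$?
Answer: $494$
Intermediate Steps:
$m{\left(x \right)} = -14$ ($m{\left(x \right)} = 1 + 30 \left(- \frac{1}{2}\right) = 1 - 15 = -14$)
$m{\left(K{\left(5 \right)} \right)} - -508 = -14 - -508 = -14 + 508 = 494$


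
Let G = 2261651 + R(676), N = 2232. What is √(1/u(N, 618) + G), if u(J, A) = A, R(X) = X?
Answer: √864036977766/618 ≈ 1504.1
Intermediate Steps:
G = 2262327 (G = 2261651 + 676 = 2262327)
√(1/u(N, 618) + G) = √(1/618 + 2262327) = √(1398118087/618) = √864036977766/618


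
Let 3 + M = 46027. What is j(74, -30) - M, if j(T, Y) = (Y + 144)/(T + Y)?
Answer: -1012471/22 ≈ -46021.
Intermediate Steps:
j(T, Y) = (144 + Y)/(T + Y)
M = 46024 (M = -3 + 46027 = 46024)
j(74, -30) - M = (144 - 30)/(74 - 30) - 1*46024 = 114/44 - 46024 = (1/44)*114 - 46024 = 57/22 - 46024 = -1012471/22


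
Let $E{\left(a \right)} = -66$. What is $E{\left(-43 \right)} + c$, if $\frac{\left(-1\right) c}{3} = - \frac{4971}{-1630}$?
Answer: $- \frac{122493}{1630} \approx -75.149$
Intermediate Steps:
$c = - \frac{14913}{1630}$ ($c = - 3 \left(- \frac{4971}{-1630}\right) = - 3 \left(\left(-4971\right) \left(- \frac{1}{1630}\right)\right) = \left(-3\right) \frac{4971}{1630} = - \frac{14913}{1630} \approx -9.1491$)
$E{\left(-43 \right)} + c = -66 - \frac{14913}{1630} = - \frac{122493}{1630}$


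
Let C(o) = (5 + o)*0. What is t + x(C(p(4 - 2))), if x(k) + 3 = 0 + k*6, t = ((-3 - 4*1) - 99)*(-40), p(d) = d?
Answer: 4237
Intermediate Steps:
C(o) = 0
t = 4240 (t = ((-3 - 4) - 99)*(-40) = (-7 - 99)*(-40) = -106*(-40) = 4240)
x(k) = -3 + 6*k (x(k) = -3 + (0 + k*6) = -3 + (0 + 6*k) = -3 + 6*k)
t + x(C(p(4 - 2))) = 4240 + (-3 + 6*0) = 4240 + (-3 + 0) = 4240 - 3 = 4237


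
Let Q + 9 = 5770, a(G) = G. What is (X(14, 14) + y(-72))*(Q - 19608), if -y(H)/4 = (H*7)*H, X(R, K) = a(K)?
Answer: 2009725886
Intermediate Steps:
X(R, K) = K
Q = 5761 (Q = -9 + 5770 = 5761)
y(H) = -28*H² (y(H) = -4*H*7*H = -4*7*H*H = -28*H²)
(X(14, 14) + y(-72))*(Q - 19608) = (14 - 28*(-72)²)*(5761 - 19608) = (14 - 28*5184)*(-13847) = (14 - 145152)*(-13847) = -145138*(-13847) = 2009725886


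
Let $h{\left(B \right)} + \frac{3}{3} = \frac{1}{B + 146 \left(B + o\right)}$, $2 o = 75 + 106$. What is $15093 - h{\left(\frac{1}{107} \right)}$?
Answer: $\frac{21341980065}{1413938} \approx 15094.0$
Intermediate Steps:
$o = \frac{181}{2}$ ($o = \frac{75 + 106}{2} = \frac{1}{2} \cdot 181 = \frac{181}{2} \approx 90.5$)
$h{\left(B \right)} = -1 + \frac{1}{13213 + 147 B}$ ($h{\left(B \right)} = -1 + \frac{1}{B + 146 \left(B + \frac{181}{2}\right)} = -1 + \frac{1}{B + 146 \left(\frac{181}{2} + B\right)} = -1 + \frac{1}{B + \left(13213 + 146 B\right)} = -1 + \frac{1}{13213 + 147 B}$)
$15093 - h{\left(\frac{1}{107} \right)} = 15093 - \frac{3 \left(-4404 - \frac{49}{107}\right)}{13213 + \frac{147}{107}} = 15093 - 3 \frac{1}{\frac{1413938}{107}} \left(- \frac{471277}{107}\right) = 15093 - 3 \cdot \frac{107}{1413938} \left(- \frac{471277}{107}\right) = 15093 - - \frac{1413831}{1413938} = 15093 + \frac{1413831}{1413938} = \frac{21341980065}{1413938}$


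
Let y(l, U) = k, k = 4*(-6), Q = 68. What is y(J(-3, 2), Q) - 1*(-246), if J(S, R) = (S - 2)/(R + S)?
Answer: 222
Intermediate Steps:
k = -24
J(S, R) = (-2 + S)/(R + S)
y(l, U) = -24
y(J(-3, 2), Q) - 1*(-246) = -24 - 1*(-246) = -24 + 246 = 222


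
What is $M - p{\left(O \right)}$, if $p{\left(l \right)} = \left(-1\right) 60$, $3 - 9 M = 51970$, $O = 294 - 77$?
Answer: $- \frac{51427}{9} \approx -5714.1$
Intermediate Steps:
$O = 217$
$M = - \frac{51967}{9}$ ($M = \frac{1}{3} - \frac{51970}{9} = - \frac{51967}{9} \approx -5774.1$)
$p{\left(l \right)} = -60$
$M - p{\left(O \right)} = - \frac{51967}{9} - -60 = - \frac{51967}{9} + 60 = - \frac{51427}{9}$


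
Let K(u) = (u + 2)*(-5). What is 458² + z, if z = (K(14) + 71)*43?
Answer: 209377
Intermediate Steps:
K(u) = -10 - 5*u (K(u) = (2 + u)*(-5) = -10 - 5*u)
z = -387 (z = ((-10 - 5*14) + 71)*43 = ((-10 - 70) + 71)*43 = (-80 + 71)*43 = -9*43 = -387)
458² + z = 458² - 387 = 209764 - 387 = 209377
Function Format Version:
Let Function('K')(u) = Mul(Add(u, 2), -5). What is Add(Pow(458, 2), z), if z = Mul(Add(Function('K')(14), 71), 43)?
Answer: 209377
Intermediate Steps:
Function('K')(u) = Add(-10, Mul(-5, u)) (Function('K')(u) = Mul(Add(2, u), -5) = Add(-10, Mul(-5, u)))
z = -387 (z = Mul(Add(Add(-10, Mul(-5, 14)), 71), 43) = Mul(Add(Add(-10, -70), 71), 43) = Mul(Add(-80, 71), 43) = Mul(-9, 43) = -387)
Add(Pow(458, 2), z) = Add(Pow(458, 2), -387) = Add(209764, -387) = 209377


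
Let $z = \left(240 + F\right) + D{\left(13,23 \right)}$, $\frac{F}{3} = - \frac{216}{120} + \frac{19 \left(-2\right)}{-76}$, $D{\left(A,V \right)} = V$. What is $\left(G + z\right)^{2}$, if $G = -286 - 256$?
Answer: $\frac{8003241}{100} \approx 80032.0$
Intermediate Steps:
$F = - \frac{39}{10}$ ($F = 3 \left(- \frac{216}{120} + \frac{19 \left(-2\right)}{-76}\right) = 3 \left(\left(-216\right) \frac{1}{120} - - \frac{1}{2}\right) = 3 \left(- \frac{9}{5} + \frac{1}{2}\right) = 3 \left(- \frac{13}{10}\right) = - \frac{39}{10} \approx -3.9$)
$G = -542$
$z = \frac{2591}{10}$ ($z = \left(240 - \frac{39}{10}\right) + 23 = \frac{2361}{10} + 23 = \frac{2591}{10} \approx 259.1$)
$\left(G + z\right)^{2} = \left(-542 + \frac{2591}{10}\right)^{2} = \left(- \frac{2829}{10}\right)^{2} = \frac{8003241}{100}$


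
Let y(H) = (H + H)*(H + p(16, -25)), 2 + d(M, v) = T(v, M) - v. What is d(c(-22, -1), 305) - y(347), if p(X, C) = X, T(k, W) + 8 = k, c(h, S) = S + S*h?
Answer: -251932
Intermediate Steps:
T(k, W) = -8 + k
d(M, v) = -10 (d(M, v) = -2 + ((-8 + v) - v) = -2 - 8 = -10)
y(H) = 2*H*(16 + H) (y(H) = (H + H)*(H + 16) = (2*H)*(16 + H) = 2*H*(16 + H))
d(c(-22, -1), 305) - y(347) = -10 - 2*347*(16 + 347) = -10 - 2*347*363 = -10 - 1*251922 = -10 - 251922 = -251932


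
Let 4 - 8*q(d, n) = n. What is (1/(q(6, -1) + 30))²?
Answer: 64/60025 ≈ 0.0010662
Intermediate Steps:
q(d, n) = ½ - n/8
(1/(q(6, -1) + 30))² = (1/((½ - ⅛*(-1)) + 30))² = (1/((½ + ⅛) + 30))² = (1/(5/8 + 30))² = (1/(245/8))² = (8/245)² = 64/60025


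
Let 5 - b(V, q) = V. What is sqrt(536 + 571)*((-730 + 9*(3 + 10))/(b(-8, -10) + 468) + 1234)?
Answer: 1778823*sqrt(123)/481 ≈ 41015.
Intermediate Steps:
b(V, q) = 5 - V
sqrt(536 + 571)*((-730 + 9*(3 + 10))/(b(-8, -10) + 468) + 1234) = sqrt(536 + 571)*((-730 + 9*(3 + 10))/((5 - 1*(-8)) + 468) + 1234) = sqrt(1107)*((-730 + 9*13)/((5 + 8) + 468) + 1234) = (3*sqrt(123))*((-730 + 117)/(13 + 468) + 1234) = (3*sqrt(123))*(-613/481 + 1234) = (3*sqrt(123))*(592941/481) = 1778823*sqrt(123)/481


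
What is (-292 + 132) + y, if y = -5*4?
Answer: -180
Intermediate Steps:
y = -20
(-292 + 132) + y = (-292 + 132) - 20 = -160 - 20 = -180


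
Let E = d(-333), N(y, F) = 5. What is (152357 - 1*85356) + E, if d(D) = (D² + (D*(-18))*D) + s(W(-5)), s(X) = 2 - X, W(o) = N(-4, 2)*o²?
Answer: -1818235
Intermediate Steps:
W(o) = 5*o²
d(D) = -123 - 17*D² (d(D) = (D² + (D*(-18))*D) + (2 - 5*(-5)²) = (D² + (-18*D)*D) + (2 - 5*25) = (D² - 18*D²) + (2 - 1*125) = -17*D² + (2 - 125) = -17*D² - 123 = -123 - 17*D²)
E = -1885236 (E = -123 - 17*(-333)² = -123 - 17*110889 = -123 - 1885113 = -1885236)
(152357 - 1*85356) + E = (152357 - 1*85356) - 1885236 = (152357 - 85356) - 1885236 = 67001 - 1885236 = -1818235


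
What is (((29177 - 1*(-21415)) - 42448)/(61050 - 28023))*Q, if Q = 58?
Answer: 472352/33027 ≈ 14.302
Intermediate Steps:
(((29177 - 1*(-21415)) - 42448)/(61050 - 28023))*Q = (((29177 - 1*(-21415)) - 42448)/(61050 - 28023))*58 = (((29177 + 21415) - 42448)/33027)*58 = ((50592 - 42448)*(1/33027))*58 = (8144*(1/33027))*58 = (8144/33027)*58 = 472352/33027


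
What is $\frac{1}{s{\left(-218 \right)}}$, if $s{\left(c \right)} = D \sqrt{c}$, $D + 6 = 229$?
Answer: $- \frac{i \sqrt{218}}{48614} \approx - 0.00030372 i$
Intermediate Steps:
$D = 223$ ($D = -6 + 229 = 223$)
$s{\left(c \right)} = 223 \sqrt{c}$
$\frac{1}{s{\left(-218 \right)}} = \frac{1}{223 \sqrt{-218}} = \frac{1}{223 i \sqrt{218}} = - \frac{i \sqrt{218}}{48614}$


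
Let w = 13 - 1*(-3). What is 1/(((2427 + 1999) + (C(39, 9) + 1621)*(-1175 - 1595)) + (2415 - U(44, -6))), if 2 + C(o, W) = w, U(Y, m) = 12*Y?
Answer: -1/4522637 ≈ -2.2111e-7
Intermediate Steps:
w = 16 (w = 13 + 3 = 16)
C(o, W) = 14 (C(o, W) = -2 + 16 = 14)
1/(((2427 + 1999) + (C(39, 9) + 1621)*(-1175 - 1595)) + (2415 - U(44, -6))) = 1/(((2427 + 1999) + (14 + 1621)*(-1175 - 1595)) + (2415 - 12*44)) = 1/((4426 + 1635*(-2770)) + (2415 - 1*528)) = 1/((4426 - 4528950) + (2415 - 528)) = 1/(-4524524 + 1887) = 1/(-4522637) = -1/4522637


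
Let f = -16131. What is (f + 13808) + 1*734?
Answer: -1589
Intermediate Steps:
(f + 13808) + 1*734 = (-16131 + 13808) + 1*734 = -2323 + 734 = -1589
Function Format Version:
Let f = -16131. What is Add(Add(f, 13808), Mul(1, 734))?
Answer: -1589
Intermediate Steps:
Add(Add(f, 13808), Mul(1, 734)) = Add(Add(-16131, 13808), Mul(1, 734)) = Add(-2323, 734) = -1589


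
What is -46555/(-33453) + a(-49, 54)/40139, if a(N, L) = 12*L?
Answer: 1890348689/1342769967 ≈ 1.4078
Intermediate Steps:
-46555/(-33453) + a(-49, 54)/40139 = -46555/(-33453) + (12*54)/40139 = -46555*(-1/33453) + 648*(1/40139) = 46555/33453 + 648/40139 = 1890348689/1342769967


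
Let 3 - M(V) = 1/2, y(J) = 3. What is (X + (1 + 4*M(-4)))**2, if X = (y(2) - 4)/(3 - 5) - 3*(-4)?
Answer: 2209/4 ≈ 552.25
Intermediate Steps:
M(V) = 5/2 (M(V) = 3 - 1/2 = 5/2)
X = 25/2 (X = (3 - 4)/(3 - 5) - 3*(-4) = -1/(-2) + 12 = -1*(-1/2) + 12 = 1/2 + 12 = 25/2 ≈ 12.500)
(X + (1 + 4*M(-4)))**2 = (25/2 + (1 + 4*(5/2)))**2 = (25/2 + (1 + 10))**2 = (25/2 + 11)**2 = (47/2)**2 = 2209/4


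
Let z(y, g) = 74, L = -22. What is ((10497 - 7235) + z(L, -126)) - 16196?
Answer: -12860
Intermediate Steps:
((10497 - 7235) + z(L, -126)) - 16196 = ((10497 - 7235) + 74) - 16196 = (3262 + 74) - 16196 = 3336 - 16196 = -12860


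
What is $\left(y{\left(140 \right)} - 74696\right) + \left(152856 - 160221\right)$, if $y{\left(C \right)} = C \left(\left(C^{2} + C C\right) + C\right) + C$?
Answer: $5425679$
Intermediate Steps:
$y{\left(C \right)} = C + C \left(C + 2 C^{2}\right)$ ($y{\left(C \right)} = C \left(\left(C^{2} + C^{2}\right) + C\right) + C = C \left(2 C^{2} + C\right) + C = C \left(C + 2 C^{2}\right) + C = C + C \left(C + 2 C^{2}\right)$)
$\left(y{\left(140 \right)} - 74696\right) + \left(152856 - 160221\right) = \left(140 \left(1 + 140 + 2 \cdot 140^{2}\right) - 74696\right) + \left(152856 - 160221\right) = \left(140 \left(1 + 140 + 2 \cdot 19600\right) - 74696\right) + \left(152856 - 160221\right) = \left(140 \left(1 + 140 + 39200\right) - 74696\right) - 7365 = \left(140 \cdot 39341 - 74696\right) - 7365 = \left(5507740 - 74696\right) - 7365 = 5433044 - 7365 = 5425679$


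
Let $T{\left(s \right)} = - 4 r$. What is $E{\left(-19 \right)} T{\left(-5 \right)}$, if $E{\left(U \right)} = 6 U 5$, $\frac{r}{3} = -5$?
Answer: $-34200$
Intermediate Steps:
$r = -15$ ($r = 3 \left(-5\right) = -15$)
$T{\left(s \right)} = 60$ ($T{\left(s \right)} = \left(-4\right) \left(-15\right) = 60$)
$E{\left(U \right)} = 30 U$
$E{\left(-19 \right)} T{\left(-5 \right)} = 30 \left(-19\right) 60 = \left(-570\right) 60 = -34200$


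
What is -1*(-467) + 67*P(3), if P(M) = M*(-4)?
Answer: -337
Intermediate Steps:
P(M) = -4*M
-1*(-467) + 67*P(3) = -1*(-467) + 67*(-4*3) = 467 + 67*(-12) = 467 - 804 = -337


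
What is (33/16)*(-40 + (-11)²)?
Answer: 2673/16 ≈ 167.06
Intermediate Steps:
(33/16)*(-40 + (-11)²) = (33*(1/16))*(-40 + 121) = (33/16)*81 = 2673/16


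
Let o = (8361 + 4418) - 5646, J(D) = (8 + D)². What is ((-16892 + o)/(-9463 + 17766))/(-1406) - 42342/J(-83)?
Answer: -164748791927/21888783750 ≈ -7.5266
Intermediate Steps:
o = 7133 (o = 12779 - 5646 = 7133)
((-16892 + o)/(-9463 + 17766))/(-1406) - 42342/J(-83) = ((-16892 + 7133)/(-9463 + 17766))/(-1406) - 42342/(8 - 83)² = -9759/8303*(-1/1406) - 42342/((-75)²) = -9759*1/8303*(-1/1406) - 42342/5625 = -9759/8303*(-1/1406) - 42342*1/5625 = 9759/11674018 - 14114/1875 = -164748791927/21888783750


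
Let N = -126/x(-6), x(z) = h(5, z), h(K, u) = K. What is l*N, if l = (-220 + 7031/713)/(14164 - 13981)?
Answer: 6292818/217465 ≈ 28.937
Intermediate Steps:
x(z) = 5
N = -126/5 ≈ -25.200
l = -49943/43493 (l = (-220 + 7031*(1/713))/183 = (-220 + 7031/713)*(1/183) = -149829/713*1/183 = -49943/43493 ≈ -1.1483)
l*N = -49943/43493*(-126/5) = 6292818/217465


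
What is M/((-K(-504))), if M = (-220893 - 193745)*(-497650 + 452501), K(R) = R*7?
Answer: 191025419/36 ≈ 5.3063e+6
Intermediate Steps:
K(R) = 7*R
M = 18720491062 (M = -414638*(-45149) = 18720491062)
M/((-K(-504))) = 18720491062/((-7*(-504))) = 18720491062/((-1*(-3528))) = 18720491062/3528 = 18720491062*(1/3528) = 191025419/36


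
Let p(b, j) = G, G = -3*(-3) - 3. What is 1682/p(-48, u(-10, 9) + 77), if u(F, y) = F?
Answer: 841/3 ≈ 280.33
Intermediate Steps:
G = 6 (G = 9 - 3 = 6)
p(b, j) = 6
1682/p(-48, u(-10, 9) + 77) = 1682/6 = 1682*(1/6) = 841/3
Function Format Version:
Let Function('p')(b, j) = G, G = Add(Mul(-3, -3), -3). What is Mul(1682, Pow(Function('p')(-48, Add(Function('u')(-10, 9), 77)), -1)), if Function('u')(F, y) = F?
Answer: Rational(841, 3) ≈ 280.33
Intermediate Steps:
G = 6 (G = Add(9, -3) = 6)
Function('p')(b, j) = 6
Mul(1682, Pow(Function('p')(-48, Add(Function('u')(-10, 9), 77)), -1)) = Mul(1682, Pow(6, -1)) = Mul(1682, Rational(1, 6)) = Rational(841, 3)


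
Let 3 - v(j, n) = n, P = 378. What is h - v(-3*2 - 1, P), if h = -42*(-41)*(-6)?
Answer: -9957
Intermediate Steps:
v(j, n) = 3 - n
h = -10332 (h = 1722*(-6) = -10332)
h - v(-3*2 - 1, P) = -10332 - (3 - 1*378) = -10332 - (3 - 378) = -10332 - 1*(-375) = -10332 + 375 = -9957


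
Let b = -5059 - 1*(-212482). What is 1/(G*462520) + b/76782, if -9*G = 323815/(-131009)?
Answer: 5177670464222457/1916618383898600 ≈ 2.7015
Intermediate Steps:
G = 323815/1179081 (G = -323815/(9*(-131009)) = -323815*(-1)/(9*131009) = -1/9*(-323815/131009) = 323815/1179081 ≈ 0.27463)
b = 207423 (b = -5059 + 212482 = 207423)
1/(G*462520) + b/76782 = 1/((323815/1179081)*462520) + 207423/76782 = (1179081/323815)*(1/462520) + 207423*(1/76782) = 1179081/149770913800 + 69141/25594 = 5177670464222457/1916618383898600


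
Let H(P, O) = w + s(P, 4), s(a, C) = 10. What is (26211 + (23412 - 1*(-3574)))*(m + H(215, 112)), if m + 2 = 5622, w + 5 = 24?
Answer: 300509853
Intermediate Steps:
w = 19 (w = -5 + 24 = 19)
H(P, O) = 29 (H(P, O) = 19 + 10 = 29)
m = 5620 (m = -2 + 5622 = 5620)
(26211 + (23412 - 1*(-3574)))*(m + H(215, 112)) = (26211 + (23412 - 1*(-3574)))*(5620 + 29) = (26211 + (23412 + 3574))*5649 = (26211 + 26986)*5649 = 53197*5649 = 300509853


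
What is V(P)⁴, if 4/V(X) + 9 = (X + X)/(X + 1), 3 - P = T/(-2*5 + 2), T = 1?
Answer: 303595776/3722098081 ≈ 0.081566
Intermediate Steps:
P = 25/8 (P = 3 - 1/(-2*5 + 2) = 3 - 1/(-10 + 2) = 3 - 1/(-8) = 3 - (-1)/8 = 3 - 1*(-⅛) = 3 + ⅛ = 25/8 ≈ 3.1250)
V(X) = 4/(-9 + 2*X/(1 + X)) (V(X) = 4/(-9 + (X + X)/(X + 1)) = 4/(-9 + (2*X)/(1 + X)) = 4/(-9 + 2*X/(1 + X)))
V(P)⁴ = (4*(-1 - 1*25/8)/(9 + 7*(25/8)))⁴ = (4*(-1 - 25/8)/(9 + 175/8))⁴ = (4*(-33/8)/(247/8))⁴ = (4*(8/247)*(-33/8))⁴ = (-132/247)⁴ = 303595776/3722098081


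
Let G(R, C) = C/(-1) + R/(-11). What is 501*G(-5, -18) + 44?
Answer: 102187/11 ≈ 9289.7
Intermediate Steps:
G(R, C) = -C - R/11 (G(R, C) = C*(-1) + R*(-1/11) = -C - R/11)
501*G(-5, -18) + 44 = 501*(-1*(-18) - 1/11*(-5)) + 44 = 501*(18 + 5/11) + 44 = 501*(203/11) + 44 = 101703/11 + 44 = 102187/11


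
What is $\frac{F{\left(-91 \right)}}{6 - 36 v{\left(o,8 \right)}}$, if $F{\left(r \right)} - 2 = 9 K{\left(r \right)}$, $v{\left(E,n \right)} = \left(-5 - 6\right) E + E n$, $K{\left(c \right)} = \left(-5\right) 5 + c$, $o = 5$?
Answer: $- \frac{521}{273} \approx -1.9084$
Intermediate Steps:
$K{\left(c \right)} = -25 + c$
$v{\left(E,n \right)} = - 11 E + E n$ ($v{\left(E,n \right)} = \left(-5 - 6\right) E + E n = - 11 E + E n$)
$F{\left(r \right)} = -223 + 9 r$ ($F{\left(r \right)} = 2 + 9 \left(-25 + r\right) = 2 + \left(-225 + 9 r\right) = -223 + 9 r$)
$\frac{F{\left(-91 \right)}}{6 - 36 v{\left(o,8 \right)}} = \frac{-223 + 9 \left(-91\right)}{6 - 36 \cdot 5 \left(-11 + 8\right)} = \frac{-223 - 819}{6 - 36 \cdot 5 \left(-3\right)} = - \frac{1042}{6 - -540} = - \frac{1042}{6 + 540} = - \frac{1042}{546} = \left(-1042\right) \frac{1}{546} = - \frac{521}{273}$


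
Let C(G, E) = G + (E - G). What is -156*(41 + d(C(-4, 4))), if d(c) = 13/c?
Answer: -6903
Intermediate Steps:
C(G, E) = E
-156*(41 + d(C(-4, 4))) = -156*(41 + 13/4) = -156*177/4 = -6903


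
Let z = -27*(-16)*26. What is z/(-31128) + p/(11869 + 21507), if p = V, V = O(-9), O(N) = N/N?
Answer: -15618671/43288672 ≈ -0.36080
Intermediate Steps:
z = 11232 (z = 432*26 = 11232)
O(N) = 1
V = 1
p = 1
z/(-31128) + p/(11869 + 21507) = 11232/(-31128) + 1/(11869 + 21507) = 11232*(-1/31128) + 1/33376 = -468/1297 + 1*(1/33376) = -468/1297 + 1/33376 = -15618671/43288672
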